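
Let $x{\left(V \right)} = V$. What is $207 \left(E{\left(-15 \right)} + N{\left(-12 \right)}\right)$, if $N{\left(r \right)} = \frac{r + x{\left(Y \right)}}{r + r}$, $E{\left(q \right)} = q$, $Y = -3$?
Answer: $- \frac{23805}{8} \approx -2975.6$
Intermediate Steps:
$N{\left(r \right)} = \frac{-3 + r}{2 r}$ ($N{\left(r \right)} = \frac{r - 3}{r + r} = \frac{-3 + r}{2 r}$)
$207 \left(E{\left(-15 \right)} + N{\left(-12 \right)}\right) = 207 \left(-15 + \frac{-3 - 12}{2 \left(-12\right)}\right) = 207 \left(-15 + \frac{1}{2} \left(- \frac{1}{12}\right) \left(-15\right)\right) = 207 \left(-15 + \frac{5}{8}\right) = 207 \left(- \frac{115}{8}\right) = - \frac{23805}{8}$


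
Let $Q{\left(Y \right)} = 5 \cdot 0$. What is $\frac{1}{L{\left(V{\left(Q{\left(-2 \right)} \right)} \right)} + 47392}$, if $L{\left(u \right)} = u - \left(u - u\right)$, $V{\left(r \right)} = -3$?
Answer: $\frac{1}{47389} \approx 2.1102 \cdot 10^{-5}$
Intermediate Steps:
$Q{\left(Y \right)} = 0$
$L{\left(u \right)} = u$ ($L{\left(u \right)} = u - 0 = u + 0 = u$)
$\frac{1}{L{\left(V{\left(Q{\left(-2 \right)} \right)} \right)} + 47392} = \frac{1}{-3 + 47392} = \frac{1}{47389}$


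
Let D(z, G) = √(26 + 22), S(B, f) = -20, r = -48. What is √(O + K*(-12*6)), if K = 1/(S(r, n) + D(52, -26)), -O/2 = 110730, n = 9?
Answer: √(-1107282 + 221460*√3)/√(5 - √3) ≈ 470.59*I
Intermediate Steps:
O = -221460 (O = -2*110730 = -221460)
D(z, G) = 4*√3 (D(z, G) = √48 = 4*√3)
K = 1/(-20 + 4*√3) ≈ -0.076501
√(O + K*(-12*6)) = √(-221460 + (-5/88 - √3/88)*(-12*6)) = √(-221460 + (-5/88 - √3/88)*(-72)) = √(-221460 + (45/11 + 9*√3/11)) = √(-2436015/11 + 9*√3/11)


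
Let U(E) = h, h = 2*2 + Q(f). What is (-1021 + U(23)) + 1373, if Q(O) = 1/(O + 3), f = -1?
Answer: 713/2 ≈ 356.50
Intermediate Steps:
Q(O) = 1/(3 + O)
h = 9/2 (h = 2*2 + 1/(3 - 1) = 4 + 1/2 = 4 + ½ = 9/2 ≈ 4.5000)
U(E) = 9/2
(-1021 + U(23)) + 1373 = (-1021 + 9/2) + 1373 = -2033/2 + 1373 = 713/2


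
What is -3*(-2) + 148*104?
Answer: 15398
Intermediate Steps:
-3*(-2) + 148*104 = 6 + 15392 = 15398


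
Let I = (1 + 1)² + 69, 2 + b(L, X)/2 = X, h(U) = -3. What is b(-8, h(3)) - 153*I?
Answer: -11179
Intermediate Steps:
b(L, X) = -4 + 2*X
I = 73 (I = 2² + 69 = 4 + 69 = 73)
b(-8, h(3)) - 153*I = (-4 + 2*(-3)) - 153*73 = (-4 - 6) - 11169 = -10 - 11169 = -11179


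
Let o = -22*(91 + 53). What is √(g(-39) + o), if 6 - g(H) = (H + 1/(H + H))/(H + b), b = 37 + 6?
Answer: I*√76713078/156 ≈ 56.145*I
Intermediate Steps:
b = 43
o = -3168 (o = -22*144 = -3168)
g(H) = 6 - (H + 1/(2*H))/(43 + H) (g(H) = 6 - (H + 1/(H + H))/(H + 43) = 6 - (H + 1/(2*H))/(43 + H))
√(g(-39) + o) = √((½)*(-1 + 10*(-39)² + 516*(-39))/(-39*(43 - 39)) - 3168) = √((½)*(-1/39)*(-1 + 10*1521 - 20124)/4 - 3168) = √((½)*(-1/39)*(¼)*(-1 + 15210 - 20124) - 3168) = √((½)*(-1/39)*(¼)*(-4915) - 3168) = √(4915/312 - 3168) = √(-983501/312) = I*√76713078/156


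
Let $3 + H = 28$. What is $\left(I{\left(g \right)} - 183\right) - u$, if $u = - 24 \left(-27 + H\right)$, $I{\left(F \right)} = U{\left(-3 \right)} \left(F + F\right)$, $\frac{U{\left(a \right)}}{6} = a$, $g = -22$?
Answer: $561$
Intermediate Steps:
$U{\left(a \right)} = 6 a$
$H = 25$ ($H = -3 + 28 = 25$)
$I{\left(F \right)} = - 36 F$ ($I{\left(F \right)} = 6 \left(-3\right) \left(F + F\right) = - 18 \cdot 2 F = - 36 F$)
$u = 48$ ($u = - 24 \left(-27 + 25\right) = \left(-24\right) \left(-2\right) = 48$)
$\left(I{\left(g \right)} - 183\right) - u = \left(\left(-36\right) \left(-22\right) - 183\right) - 48 = \left(792 - 183\right) - 48 = 609 - 48 = 561$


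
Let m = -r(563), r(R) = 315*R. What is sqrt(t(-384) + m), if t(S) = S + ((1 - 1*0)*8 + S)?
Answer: I*sqrt(178105) ≈ 422.02*I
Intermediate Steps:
t(S) = 8 + 2*S (t(S) = S + ((1 + 0)*8 + S) = S + (1*8 + S) = S + (8 + S) = 8 + 2*S)
m = -177345 (m = -315*563 = -1*177345 = -177345)
sqrt(t(-384) + m) = sqrt((8 + 2*(-384)) - 177345) = sqrt((8 - 768) - 177345) = sqrt(-760 - 177345) = sqrt(-178105) = I*sqrt(178105)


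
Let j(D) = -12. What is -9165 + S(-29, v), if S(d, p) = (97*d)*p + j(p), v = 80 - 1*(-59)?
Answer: -400184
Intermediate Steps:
v = 139 (v = 80 + 59 = 139)
S(d, p) = -12 + 97*d*p (S(d, p) = (97*d)*p - 12 = 97*d*p - 12 = -12 + 97*d*p)
-9165 + S(-29, v) = -9165 + (-12 + 97*(-29)*139) = -9165 + (-12 - 391007) = -9165 - 391019 = -400184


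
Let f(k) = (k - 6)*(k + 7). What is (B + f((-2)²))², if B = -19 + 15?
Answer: 676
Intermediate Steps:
B = -4
f(k) = (-6 + k)*(7 + k)
(B + f((-2)²))² = (-4 + (-42 + (-2)² + ((-2)²)²))² = (-4 + (-42 + 4 + 4²))² = (-4 + (-42 + 4 + 16))² = (-4 - 22)² = (-26)² = 676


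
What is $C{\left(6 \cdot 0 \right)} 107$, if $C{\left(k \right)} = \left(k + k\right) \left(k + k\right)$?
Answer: $0$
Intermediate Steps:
$C{\left(k \right)} = 4 k^{2}$ ($C{\left(k \right)} = 2 k 2 k = 4 k^{2}$)
$C{\left(6 \cdot 0 \right)} 107 = 4 \left(6 \cdot 0\right)^{2} \cdot 107 = 4 \cdot 0^{2} \cdot 107 = 4 \cdot 0 \cdot 107 = 0 \cdot 107 = 0$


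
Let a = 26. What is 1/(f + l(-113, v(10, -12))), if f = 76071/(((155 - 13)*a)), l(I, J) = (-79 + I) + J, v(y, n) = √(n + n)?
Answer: -778757252/133584707195 - 27261728*I*√6/400754121585 ≈ -0.0058297 - 0.00016663*I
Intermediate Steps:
v(y, n) = √2*√n (v(y, n) = √(2*n) = √2*√n)
l(I, J) = -79 + I + J
f = 76071/3692 (f = 76071/(((155 - 13)*26)) = 76071/((142*26)) = 76071/3692 ≈ 20.604)
1/(f + l(-113, v(10, -12))) = 1/(76071/3692 + (-79 - 113 + √2*√(-12))) = 1/(76071/3692 + (-79 - 113 + √2*(2*I*√3))) = 1/(76071/3692 + (-79 - 113 + 2*I*√6)) = 1/(76071/3692 + (-192 + 2*I*√6)) = 1/(-632793/3692 + 2*I*√6)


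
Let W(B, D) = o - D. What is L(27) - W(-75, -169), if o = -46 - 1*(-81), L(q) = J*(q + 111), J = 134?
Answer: 18288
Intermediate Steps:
L(q) = 14874 + 134*q (L(q) = 134*(q + 111) = 134*(111 + q) = 14874 + 134*q)
o = 35 (o = -46 + 81 = 35)
W(B, D) = 35 - D
L(27) - W(-75, -169) = (14874 + 134*27) - (35 - 1*(-169)) = (14874 + 3618) - (35 + 169) = 18492 - 1*204 = 18492 - 204 = 18288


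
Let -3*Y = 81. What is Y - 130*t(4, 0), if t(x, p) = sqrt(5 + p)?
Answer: -27 - 130*sqrt(5) ≈ -317.69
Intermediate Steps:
Y = -27 (Y = -1/3*81 = -27)
Y - 130*t(4, 0) = -27 - 130*sqrt(5 + 0) = -27 - 130*sqrt(5)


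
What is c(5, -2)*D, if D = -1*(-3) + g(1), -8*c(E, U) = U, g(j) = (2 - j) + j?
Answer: 5/4 ≈ 1.2500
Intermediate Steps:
g(j) = 2
c(E, U) = -U/8
D = 5 (D = -1*(-3) + 2 = 3 + 2 = 5)
c(5, -2)*D = -⅛*(-2)*5 = (¼)*5 = 5/4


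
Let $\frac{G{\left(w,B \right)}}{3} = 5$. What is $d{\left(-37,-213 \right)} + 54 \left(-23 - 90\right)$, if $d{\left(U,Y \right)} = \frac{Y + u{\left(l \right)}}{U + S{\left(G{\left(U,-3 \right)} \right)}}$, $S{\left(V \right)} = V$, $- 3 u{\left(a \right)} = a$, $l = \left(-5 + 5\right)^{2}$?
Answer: $- \frac{134031}{22} \approx -6092.3$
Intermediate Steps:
$G{\left(w,B \right)} = 15$ ($G{\left(w,B \right)} = 3 \cdot 5 = 15$)
$l = 0$ ($l = 0^{2} = 0$)
$u{\left(a \right)} = - \frac{a}{3}$
$d{\left(U,Y \right)} = \frac{Y}{15 + U}$ ($d{\left(U,Y \right)} = \frac{Y - 0}{U + 15} = \frac{Y + 0}{15 + U} = \frac{Y}{15 + U}$)
$d{\left(-37,-213 \right)} + 54 \left(-23 - 90\right) = - \frac{213}{15 - 37} + 54 \left(-23 - 90\right) = - \frac{213}{-22} + 54 \left(-113\right) = \left(-213\right) \left(- \frac{1}{22}\right) - 6102 = \frac{213}{22} - 6102 = - \frac{134031}{22}$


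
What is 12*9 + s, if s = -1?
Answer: 107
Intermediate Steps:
12*9 + s = 12*9 - 1 = 108 - 1 = 107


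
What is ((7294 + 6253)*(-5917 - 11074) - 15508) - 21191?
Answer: -230213776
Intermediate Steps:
((7294 + 6253)*(-5917 - 11074) - 15508) - 21191 = (13547*(-16991) - 15508) - 21191 = (-230177077 - 15508) - 21191 = -230192585 - 21191 = -230213776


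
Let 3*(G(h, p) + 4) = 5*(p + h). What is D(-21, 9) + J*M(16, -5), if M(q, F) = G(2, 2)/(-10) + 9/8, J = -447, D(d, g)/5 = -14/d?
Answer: -45641/120 ≈ -380.34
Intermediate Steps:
D(d, g) = -70/d (D(d, g) = 5*(-14/d) = -70/d)
G(h, p) = -4 + 5*h/3 + 5*p/3 (G(h, p) = -4 + (5*(p + h))/3 = -4 + (5*(h + p))/3 = -4 + (5*h + 5*p)/3 = -4 + (5*h/3 + 5*p/3) = -4 + 5*h/3 + 5*p/3)
M(q, F) = 103/120 (M(q, F) = (-4 + (5/3)*2 + (5/3)*2)/(-10) + 9/8 = (-4 + 10/3 + 10/3)*(-⅒) + 9*(⅛) = (8/3)*(-⅒) + 9/8 = -4/15 + 9/8 = 103/120)
D(-21, 9) + J*M(16, -5) = -70/(-21) - 447*103/120 = -70*(-1/21) - 15347/40 = 10/3 - 15347/40 = -45641/120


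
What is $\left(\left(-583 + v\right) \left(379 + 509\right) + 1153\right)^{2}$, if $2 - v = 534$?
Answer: $978055727089$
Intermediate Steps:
$v = -532$ ($v = 2 - 534 = -532$)
$\left(\left(-583 + v\right) \left(379 + 509\right) + 1153\right)^{2} = \left(\left(-583 - 532\right) \left(379 + 509\right) + 1153\right)^{2} = \left(\left(-1115\right) 888 + 1153\right)^{2} = \left(-990120 + 1153\right)^{2} = \left(-988967\right)^{2} = 978055727089$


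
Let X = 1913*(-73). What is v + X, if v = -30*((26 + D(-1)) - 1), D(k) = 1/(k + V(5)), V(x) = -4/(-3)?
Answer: -140489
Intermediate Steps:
V(x) = 4/3 (V(x) = -4*(-1/3) = 4/3)
D(k) = 1/(4/3 + k) (D(k) = 1/(k + 4/3) = 1/(4/3 + k))
v = -840 (v = -30*((26 + 3/(4 + 3*(-1))) - 1) = -30*((26 + 3/(4 - 3)) - 1) = -30*((26 + 3/1) - 1) = -30*((26 + 3*1) - 1) = -30*((26 + 3) - 1) = -30*(29 - 1) = -30*28 = -840)
X = -139649
v + X = -840 - 139649 = -140489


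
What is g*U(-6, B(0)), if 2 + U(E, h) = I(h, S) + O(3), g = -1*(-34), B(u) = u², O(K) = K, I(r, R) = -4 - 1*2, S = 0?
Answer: -170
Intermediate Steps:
I(r, R) = -6 (I(r, R) = -4 - 2 = -6)
g = 34
U(E, h) = -5 (U(E, h) = -2 + (-6 + 3) = -2 - 3 = -5)
g*U(-6, B(0)) = 34*(-5) = -170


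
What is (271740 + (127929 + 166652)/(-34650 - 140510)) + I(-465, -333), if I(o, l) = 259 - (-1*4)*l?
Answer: 47409737139/175160 ≈ 2.7067e+5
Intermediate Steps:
I(o, l) = 259 + 4*l (I(o, l) = 259 - (-4)*l = 259 + 4*l)
(271740 + (127929 + 166652)/(-34650 - 140510)) + I(-465, -333) = (271740 + (127929 + 166652)/(-34650 - 140510)) + (259 + 4*(-333)) = (271740 + 294581/(-175160)) + (259 - 1332) = (271740 + 294581*(-1/175160)) - 1073 = (271740 - 294581/175160) - 1073 = 47597683819/175160 - 1073 = 47409737139/175160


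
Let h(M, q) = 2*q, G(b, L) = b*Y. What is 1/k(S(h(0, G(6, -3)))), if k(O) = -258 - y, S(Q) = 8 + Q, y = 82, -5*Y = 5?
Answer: -1/340 ≈ -0.0029412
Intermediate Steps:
Y = -1 (Y = -⅕*5 = -1)
G(b, L) = -b (G(b, L) = b*(-1) = -b)
k(O) = -340 (k(O) = -258 - 1*82 = -258 - 82 = -340)
1/k(S(h(0, G(6, -3)))) = 1/(-340) = -1/340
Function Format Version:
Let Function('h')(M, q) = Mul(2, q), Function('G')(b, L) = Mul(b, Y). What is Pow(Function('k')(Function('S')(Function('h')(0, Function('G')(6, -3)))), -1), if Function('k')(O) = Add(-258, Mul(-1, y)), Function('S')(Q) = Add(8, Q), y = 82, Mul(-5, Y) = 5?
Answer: Rational(-1, 340) ≈ -0.0029412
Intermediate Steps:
Y = -1 (Y = Mul(Rational(-1, 5), 5) = -1)
Function('G')(b, L) = Mul(-1, b) (Function('G')(b, L) = Mul(b, -1) = Mul(-1, b))
Function('k')(O) = -340 (Function('k')(O) = Add(-258, Mul(-1, 82)) = Add(-258, -82) = -340)
Pow(Function('k')(Function('S')(Function('h')(0, Function('G')(6, -3)))), -1) = Pow(-340, -1) = Rational(-1, 340)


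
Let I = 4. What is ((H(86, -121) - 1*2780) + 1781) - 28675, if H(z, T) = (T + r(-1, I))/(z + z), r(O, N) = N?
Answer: -5104045/172 ≈ -29675.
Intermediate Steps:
H(z, T) = (4 + T)/(2*z) (H(z, T) = (T + 4)/(z + z) = (4 + T)/((2*z)) = (4 + T)*(1/(2*z)) = (4 + T)/(2*z))
((H(86, -121) - 1*2780) + 1781) - 28675 = (((1/2)*(4 - 121)/86 - 1*2780) + 1781) - 28675 = (((1/2)*(1/86)*(-117) - 2780) + 1781) - 28675 = ((-117/172 - 2780) + 1781) - 28675 = (-478277/172 + 1781) - 28675 = -171945/172 - 28675 = -5104045/172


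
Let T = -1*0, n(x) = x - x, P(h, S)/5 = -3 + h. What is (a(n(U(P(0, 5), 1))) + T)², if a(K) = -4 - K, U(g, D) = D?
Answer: 16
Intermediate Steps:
P(h, S) = -15 + 5*h (P(h, S) = 5*(-3 + h) = -15 + 5*h)
n(x) = 0
T = 0
(a(n(U(P(0, 5), 1))) + T)² = ((-4 - 1*0) + 0)² = ((-4 + 0) + 0)² = (-4 + 0)² = (-4)² = 16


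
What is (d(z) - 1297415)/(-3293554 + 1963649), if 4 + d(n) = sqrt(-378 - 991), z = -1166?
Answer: 1297419/1329905 - 37*I/1329905 ≈ 0.97557 - 2.7822e-5*I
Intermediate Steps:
d(n) = -4 + 37*I (d(n) = -4 + sqrt(-378 - 991) = -4 + sqrt(-1369) = -4 + 37*I)
(d(z) - 1297415)/(-3293554 + 1963649) = ((-4 + 37*I) - 1297415)/(-3293554 + 1963649) = (-1297419 + 37*I)/(-1329905) = (-1297419 + 37*I)*(-1/1329905) = 1297419/1329905 - 37*I/1329905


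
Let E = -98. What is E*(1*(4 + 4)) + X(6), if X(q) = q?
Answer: -778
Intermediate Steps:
E*(1*(4 + 4)) + X(6) = -98*(4 + 4) + 6 = -98*8 + 6 = -784 + 6 = -778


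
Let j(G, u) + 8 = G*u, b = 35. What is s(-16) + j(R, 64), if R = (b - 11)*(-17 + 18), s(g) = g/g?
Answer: 1529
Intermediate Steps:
s(g) = 1
R = 24 (R = (35 - 11)*(-17 + 18) = 24*1 = 24)
j(G, u) = -8 + G*u
s(-16) + j(R, 64) = 1 + (-8 + 24*64) = 1 + (-8 + 1536) = 1 + 1528 = 1529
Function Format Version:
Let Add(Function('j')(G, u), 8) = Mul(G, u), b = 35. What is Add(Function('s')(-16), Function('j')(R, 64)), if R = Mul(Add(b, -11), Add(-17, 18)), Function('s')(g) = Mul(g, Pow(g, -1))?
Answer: 1529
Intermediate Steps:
Function('s')(g) = 1
R = 24 (R = Mul(Add(35, -11), Add(-17, 18)) = Mul(24, 1) = 24)
Function('j')(G, u) = Add(-8, Mul(G, u))
Add(Function('s')(-16), Function('j')(R, 64)) = Add(1, Add(-8, Mul(24, 64))) = Add(1, Add(-8, 1536)) = Add(1, 1528) = 1529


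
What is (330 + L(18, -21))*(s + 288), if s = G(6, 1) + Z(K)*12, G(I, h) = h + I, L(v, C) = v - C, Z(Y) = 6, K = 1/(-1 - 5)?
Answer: 135423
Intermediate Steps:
K = -⅙ (K = 1/(-6) = -⅙ ≈ -0.16667)
G(I, h) = I + h
s = 79 (s = (6 + 1) + 6*12 = 7 + 72 = 79)
(330 + L(18, -21))*(s + 288) = (330 + (18 - 1*(-21)))*(79 + 288) = (330 + (18 + 21))*367 = (330 + 39)*367 = 369*367 = 135423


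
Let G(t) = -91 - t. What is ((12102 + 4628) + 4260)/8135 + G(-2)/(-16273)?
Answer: 68458857/26476171 ≈ 2.5857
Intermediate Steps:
((12102 + 4628) + 4260)/8135 + G(-2)/(-16273) = ((12102 + 4628) + 4260)/8135 + (-91 - 1*(-2))/(-16273) = (16730 + 4260)*(1/8135) + (-91 + 2)*(-1/16273) = 20990*(1/8135) - 89*(-1/16273) = 4198/1627 + 89/16273 = 68458857/26476171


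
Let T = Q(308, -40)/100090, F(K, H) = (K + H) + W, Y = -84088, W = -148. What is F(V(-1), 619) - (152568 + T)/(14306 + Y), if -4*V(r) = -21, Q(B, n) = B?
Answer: 3341629312403/6984480380 ≈ 478.44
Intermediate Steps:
V(r) = 21/4 (V(r) = -¼*(-21) = 21/4)
F(K, H) = -148 + H + K (F(K, H) = (K + H) - 148 = (H + K) - 148 = -148 + H + K)
T = 154/50045 (T = 308/100090 = 308*(1/100090) = 154/50045 ≈ 0.0030772)
F(V(-1), 619) - (152568 + T)/(14306 + Y) = (-148 + 619 + 21/4) - (152568 + 154/50045)/(14306 - 84088) = 1905/4 - 7635265714/(50045*(-69782)) = 1905/4 - 7635265714*(-1)/(50045*69782) = 1905/4 - 1*(-3817632857/1746120095) = 1905/4 + 3817632857/1746120095 = 3341629312403/6984480380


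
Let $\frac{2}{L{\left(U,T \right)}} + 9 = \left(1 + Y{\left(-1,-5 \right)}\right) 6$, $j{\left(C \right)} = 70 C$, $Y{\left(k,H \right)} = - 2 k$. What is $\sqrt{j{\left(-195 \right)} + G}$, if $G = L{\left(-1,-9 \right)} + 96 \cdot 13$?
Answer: $\frac{32 i \sqrt{109}}{3} \approx 111.36 i$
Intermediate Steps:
$L{\left(U,T \right)} = \frac{2}{9}$ ($L{\left(U,T \right)} = \frac{2}{-9 + \left(1 - -2\right) 6} = \frac{2}{-9 + \left(1 + 2\right) 6} = \frac{2}{-9 + 3 \cdot 6} = \frac{2}{-9 + 18} = \frac{2}{9}$)
$G = \frac{11234}{9}$ ($G = \frac{2}{9} + 96 \cdot 13 = \frac{2}{9} + 1248 = \frac{11234}{9} \approx 1248.2$)
$\sqrt{j{\left(-195 \right)} + G} = \sqrt{70 \left(-195\right) + \frac{11234}{9}} = \sqrt{-13650 + \frac{11234}{9}} = \sqrt{- \frac{111616}{9}} = \frac{32 i \sqrt{109}}{3}$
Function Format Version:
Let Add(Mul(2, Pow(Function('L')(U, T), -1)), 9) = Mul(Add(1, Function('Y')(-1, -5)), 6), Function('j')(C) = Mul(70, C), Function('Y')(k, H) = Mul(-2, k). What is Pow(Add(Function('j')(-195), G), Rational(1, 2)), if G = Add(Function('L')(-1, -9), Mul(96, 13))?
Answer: Mul(Rational(32, 3), I, Pow(109, Rational(1, 2))) ≈ Mul(111.36, I)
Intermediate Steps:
Function('L')(U, T) = Rational(2, 9) (Function('L')(U, T) = Mul(2, Pow(Add(-9, Mul(Add(1, Mul(-2, -1)), 6)), -1)) = Mul(2, Pow(Add(-9, Mul(Add(1, 2), 6)), -1)) = Mul(2, Pow(Add(-9, Mul(3, 6)), -1)) = Mul(2, Pow(Add(-9, 18), -1)) = Mul(2, Pow(9, -1)) = Mul(2, Rational(1, 9)) = Rational(2, 9))
G = Rational(11234, 9) (G = Add(Rational(2, 9), Mul(96, 13)) = Add(Rational(2, 9), 1248) = Rational(11234, 9) ≈ 1248.2)
Pow(Add(Function('j')(-195), G), Rational(1, 2)) = Pow(Add(Mul(70, -195), Rational(11234, 9)), Rational(1, 2)) = Pow(Add(-13650, Rational(11234, 9)), Rational(1, 2)) = Pow(Rational(-111616, 9), Rational(1, 2)) = Mul(Rational(32, 3), I, Pow(109, Rational(1, 2)))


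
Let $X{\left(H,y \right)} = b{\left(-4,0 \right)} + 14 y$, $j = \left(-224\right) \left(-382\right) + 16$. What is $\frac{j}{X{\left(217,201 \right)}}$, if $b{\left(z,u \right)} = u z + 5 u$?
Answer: $\frac{14264}{469} \approx 30.414$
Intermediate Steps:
$b{\left(z,u \right)} = 5 u + u z$
$j = 85584$ ($j = 85568 + 16 = 85584$)
$X{\left(H,y \right)} = 14 y$ ($X{\left(H,y \right)} = 0 \left(5 - 4\right) + 14 y = 0 \cdot 1 + 14 y = 0 + 14 y = 14 y$)
$\frac{j}{X{\left(217,201 \right)}} = \frac{85584}{14 \cdot 201} = \frac{85584}{2814} = 85584 \cdot \frac{1}{2814} = \frac{14264}{469}$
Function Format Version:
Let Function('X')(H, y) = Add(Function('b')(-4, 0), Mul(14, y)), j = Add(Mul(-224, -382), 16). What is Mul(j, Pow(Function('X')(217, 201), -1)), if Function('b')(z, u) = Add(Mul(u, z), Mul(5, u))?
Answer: Rational(14264, 469) ≈ 30.414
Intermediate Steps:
Function('b')(z, u) = Add(Mul(5, u), Mul(u, z))
j = 85584 (j = Add(85568, 16) = 85584)
Function('X')(H, y) = Mul(14, y) (Function('X')(H, y) = Add(Mul(0, Add(5, -4)), Mul(14, y)) = Add(Mul(0, 1), Mul(14, y)) = Add(0, Mul(14, y)) = Mul(14, y))
Mul(j, Pow(Function('X')(217, 201), -1)) = Mul(85584, Pow(Mul(14, 201), -1)) = Mul(85584, Pow(2814, -1)) = Mul(85584, Rational(1, 2814)) = Rational(14264, 469)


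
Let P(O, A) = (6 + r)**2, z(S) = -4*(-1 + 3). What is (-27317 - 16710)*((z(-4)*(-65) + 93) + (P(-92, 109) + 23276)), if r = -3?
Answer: -1052157246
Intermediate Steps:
z(S) = -8 (z(S) = -4*2 = -8)
P(O, A) = 9 (P(O, A) = (6 - 3)**2 = 3**2 = 9)
(-27317 - 16710)*((z(-4)*(-65) + 93) + (P(-92, 109) + 23276)) = (-27317 - 16710)*((-8*(-65) + 93) + (9 + 23276)) = -44027*((520 + 93) + 23285) = -44027*(613 + 23285) = -44027*23898 = -1052157246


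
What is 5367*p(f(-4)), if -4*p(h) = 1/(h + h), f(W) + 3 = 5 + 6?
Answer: -5367/64 ≈ -83.859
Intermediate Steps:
f(W) = 8 (f(W) = -3 + (5 + 6) = -3 + 11 = 8)
p(h) = -1/(8*h) (p(h) = -1/(4*(h + h)) = -1/(2*h)/4 = -1/(8*h))
5367*p(f(-4)) = 5367*(-⅛/8) = 5367*(-⅛*⅛) = 5367*(-1/64) = -5367/64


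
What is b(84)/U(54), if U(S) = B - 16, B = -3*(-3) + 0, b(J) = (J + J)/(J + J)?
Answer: -⅐ ≈ -0.14286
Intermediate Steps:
b(J) = 1 (b(J) = (2*J)/((2*J)) = (2*J)*(1/(2*J)) = 1)
B = 9 (B = 9 + 0 = 9)
U(S) = -7 (U(S) = 9 - 16 = -7)
b(84)/U(54) = 1/(-7) = 1*(-⅐) = -⅐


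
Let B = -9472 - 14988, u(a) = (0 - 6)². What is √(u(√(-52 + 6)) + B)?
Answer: 2*I*√6106 ≈ 156.28*I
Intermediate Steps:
u(a) = 36 (u(a) = (-6)² = 36)
B = -24460
√(u(√(-52 + 6)) + B) = √(36 - 24460) = √(-24424) = 2*I*√6106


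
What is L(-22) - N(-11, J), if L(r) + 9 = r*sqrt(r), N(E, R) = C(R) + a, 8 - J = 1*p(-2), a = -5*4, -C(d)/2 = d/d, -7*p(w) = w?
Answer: 13 - 22*I*sqrt(22) ≈ 13.0 - 103.19*I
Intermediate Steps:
p(w) = -w/7
C(d) = -2 (C(d) = -2*d/d = -2*1 = -2)
a = -20
J = 54/7 (J = 8 - (-1/7*(-2)) = 8 - 2/7 = 54/7 ≈ 7.7143)
N(E, R) = -22 (N(E, R) = -2 - 20 = -22)
L(r) = -9 + r**(3/2) (L(r) = -9 + r*sqrt(r) = -9 + r**(3/2))
L(-22) - N(-11, J) = (-9 + (-22)**(3/2)) - 1*(-22) = (-9 - 22*I*sqrt(22)) + 22 = 13 - 22*I*sqrt(22)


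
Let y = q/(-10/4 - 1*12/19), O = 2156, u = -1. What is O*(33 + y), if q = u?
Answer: 1221220/17 ≈ 71837.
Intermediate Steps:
q = -1
y = 38/119 (y = -1/(-10/4 - 1*12/19) = -1/(-10*¼ - 12*1/19) = -1/(-5/2 - 12/19) = -1/(-119/38) = -1*(-38/119) = 38/119 ≈ 0.31933)
O*(33 + y) = 2156*(33 + 38/119) = 2156*(3965/119) = 1221220/17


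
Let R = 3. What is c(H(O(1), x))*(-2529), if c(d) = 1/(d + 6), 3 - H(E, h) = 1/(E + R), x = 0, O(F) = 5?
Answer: -20232/71 ≈ -284.96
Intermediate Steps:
H(E, h) = 3 - 1/(3 + E) (H(E, h) = 3 - 1/(E + 3) = 3 - 1/(3 + E))
c(d) = 1/(6 + d)
c(H(O(1), x))*(-2529) = -2529/(6 + (8 + 3*5)/(3 + 5)) = -2529/(6 + (8 + 15)/8) = -2529/(6 + (⅛)*23) = -2529/(6 + 23/8) = -2529/(71/8) = (8/71)*(-2529) = -20232/71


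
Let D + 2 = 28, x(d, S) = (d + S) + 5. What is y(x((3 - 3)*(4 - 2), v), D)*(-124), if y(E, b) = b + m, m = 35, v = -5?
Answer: -7564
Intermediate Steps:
x(d, S) = 5 + S + d (x(d, S) = (S + d) + 5 = 5 + S + d)
D = 26 (D = -2 + 28 = 26)
y(E, b) = 35 + b (y(E, b) = b + 35 = 35 + b)
y(x((3 - 3)*(4 - 2), v), D)*(-124) = (35 + 26)*(-124) = 61*(-124) = -7564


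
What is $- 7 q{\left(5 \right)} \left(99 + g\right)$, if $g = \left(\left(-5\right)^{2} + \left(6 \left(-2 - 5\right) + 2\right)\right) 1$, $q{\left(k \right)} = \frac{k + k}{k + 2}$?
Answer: $-840$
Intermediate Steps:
$q{\left(k \right)} = \frac{2 k}{2 + k}$
$g = -15$ ($g = \left(25 + \left(6 \left(-7\right) + 2\right)\right) 1 = \left(25 + \left(-42 + 2\right)\right) 1 = \left(25 - 40\right) 1 = \left(-15\right) 1 = -15$)
$- 7 q{\left(5 \right)} \left(99 + g\right) = - 7 \cdot 2 \cdot 5 \frac{1}{2 + 5} \left(99 - 15\right) = - 7 \cdot 2 \cdot 5 \cdot \frac{1}{7} \cdot 84 = \left(-7\right) \frac{10}{7} \cdot 84 = \left(-10\right) 84 = -840$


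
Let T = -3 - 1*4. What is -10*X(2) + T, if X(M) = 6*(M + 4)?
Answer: -367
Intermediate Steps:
X(M) = 24 + 6*M (X(M) = 6*(4 + M) = 24 + 6*M)
T = -7 (T = -3 - 4 = -7)
-10*X(2) + T = -10*(24 + 6*2) - 7 = -10*(24 + 12) - 7 = -10*36 - 7 = -360 - 7 = -367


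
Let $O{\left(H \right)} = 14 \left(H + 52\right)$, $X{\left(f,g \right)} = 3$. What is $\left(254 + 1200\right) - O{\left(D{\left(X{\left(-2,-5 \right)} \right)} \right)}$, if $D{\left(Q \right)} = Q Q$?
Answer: $600$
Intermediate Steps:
$D{\left(Q \right)} = Q^{2}$
$O{\left(H \right)} = 728 + 14 H$ ($O{\left(H \right)} = 14 \left(52 + H\right) = 728 + 14 H$)
$\left(254 + 1200\right) - O{\left(D{\left(X{\left(-2,-5 \right)} \right)} \right)} = \left(254 + 1200\right) - \left(728 + 14 \cdot 3^{2}\right) = 1454 - \left(728 + 14 \cdot 9\right) = 1454 - \left(728 + 126\right) = 1454 - 854 = 600$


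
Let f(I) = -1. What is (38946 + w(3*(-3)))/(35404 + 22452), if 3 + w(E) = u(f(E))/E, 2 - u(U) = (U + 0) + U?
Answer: 350483/520704 ≈ 0.67309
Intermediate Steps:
u(U) = 2 - 2*U (u(U) = 2 - ((U + 0) + U) = 2 - (U + U) = 2 - 2*U)
w(E) = -3 + 4/E (w(E) = -3 + (2 - 2*(-1))/E = -3 + (2 + 2)/E = -3 + 4/E)
(38946 + w(3*(-3)))/(35404 + 22452) = (38946 + (-3 + 4/((3*(-3)))))/(35404 + 22452) = (38946 + (-3 + 4/(-9)))/57856 = (38946 + (-3 + 4*(-⅑)))*(1/57856) = (38946 + (-3 - 4/9))*(1/57856) = (38946 - 31/9)*(1/57856) = (350483/9)*(1/57856) = 350483/520704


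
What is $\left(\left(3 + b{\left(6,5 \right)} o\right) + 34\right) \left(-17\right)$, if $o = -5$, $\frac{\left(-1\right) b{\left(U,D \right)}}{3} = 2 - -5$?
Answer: $-2414$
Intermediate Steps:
$b{\left(U,D \right)} = -21$ ($b{\left(U,D \right)} = - 3 \left(2 - -5\right) = - 3 \left(2 + 5\right) = \left(-3\right) 7 = -21$)
$\left(\left(3 + b{\left(6,5 \right)} o\right) + 34\right) \left(-17\right) = \left(\left(3 - -105\right) + 34\right) \left(-17\right) = \left(\left(3 + 105\right) + 34\right) \left(-17\right) = \left(108 + 34\right) \left(-17\right) = 142 \left(-17\right) = -2414$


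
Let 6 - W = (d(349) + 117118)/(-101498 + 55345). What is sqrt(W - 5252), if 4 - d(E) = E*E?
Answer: I*sqrt(11174717449501)/46153 ≈ 72.43*I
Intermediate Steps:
d(E) = 4 - E**2 (d(E) = 4 - E*E = 4 - E**2)
W = 272239/46153 (W = 6 - ((4 - 1*349**2) + 117118)/(-101498 + 55345) = 6 - ((4 - 1*121801) + 117118)/(-46153) = 6 - ((4 - 121801) + 117118)*(-1)/46153 = 6 - (-121797 + 117118)*(-1)/46153 = 6 - (-4679)*(-1)/46153 = 6 - 1*4679/46153 = 6 - 4679/46153 = 272239/46153 ≈ 5.8986)
sqrt(W - 5252) = sqrt(272239/46153 - 5252) = sqrt(-242123317/46153) = I*sqrt(11174717449501)/46153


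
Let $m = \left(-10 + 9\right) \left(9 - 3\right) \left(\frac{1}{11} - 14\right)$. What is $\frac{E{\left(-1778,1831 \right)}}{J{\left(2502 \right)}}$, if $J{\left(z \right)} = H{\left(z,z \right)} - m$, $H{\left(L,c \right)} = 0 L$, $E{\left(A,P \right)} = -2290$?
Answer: $\frac{12595}{459} \approx 27.44$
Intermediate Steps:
$H{\left(L,c \right)} = 0$
$m = \frac{918}{11}$ ($m = \left(-1\right) 6 \left(\frac{1}{11} - 14\right) = \left(-6\right) \left(- \frac{153}{11}\right) = \frac{918}{11} \approx 83.455$)
$J{\left(z \right)} = - \frac{918}{11}$ ($J{\left(z \right)} = 0 - \frac{918}{11} = - \frac{918}{11}$)
$\frac{E{\left(-1778,1831 \right)}}{J{\left(2502 \right)}} = - \frac{2290}{- \frac{918}{11}} = \left(-2290\right) \left(- \frac{11}{918}\right) = \frac{12595}{459}$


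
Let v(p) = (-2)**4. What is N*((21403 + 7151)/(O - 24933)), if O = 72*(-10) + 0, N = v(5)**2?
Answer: -2436608/8551 ≈ -284.95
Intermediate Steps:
v(p) = 16
N = 256 (N = 16**2 = 256)
O = -720 (O = -720 + 0 = -720)
N*((21403 + 7151)/(O - 24933)) = 256*((21403 + 7151)/(-720 - 24933)) = 256*(28554/(-25653)) = 256*(28554*(-1/25653)) = 256*(-9518/8551) = -2436608/8551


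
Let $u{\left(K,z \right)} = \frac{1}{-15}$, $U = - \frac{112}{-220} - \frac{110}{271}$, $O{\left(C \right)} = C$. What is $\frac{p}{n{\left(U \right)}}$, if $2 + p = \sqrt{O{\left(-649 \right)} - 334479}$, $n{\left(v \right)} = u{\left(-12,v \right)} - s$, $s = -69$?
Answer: $- \frac{15}{517} + \frac{15 i \sqrt{83782}}{517} \approx -0.029014 + 8.398 i$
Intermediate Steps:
$U = \frac{1538}{14905}$ ($U = \left(-112\right) \left(- \frac{1}{220}\right) - \frac{110}{271} = \frac{28}{55} - \frac{110}{271} = \frac{1538}{14905} \approx 0.10319$)
$u{\left(K,z \right)} = - \frac{1}{15}$
$n{\left(v \right)} = \frac{1034}{15}$ ($n{\left(v \right)} = - \frac{1}{15} - -69 = - \frac{1}{15} + 69 = \frac{1034}{15}$)
$p = -2 + 2 i \sqrt{83782}$ ($p = -2 + \sqrt{-649 - 334479} = -2 + \sqrt{-335128} = -2 + 2 i \sqrt{83782} \approx -2.0 + 578.9 i$)
$\frac{p}{n{\left(U \right)}} = \frac{-2 + 2 i \sqrt{83782}}{\frac{1034}{15}} = \left(-2 + 2 i \sqrt{83782}\right) \frac{15}{1034} = - \frac{15}{517} + \frac{15 i \sqrt{83782}}{517}$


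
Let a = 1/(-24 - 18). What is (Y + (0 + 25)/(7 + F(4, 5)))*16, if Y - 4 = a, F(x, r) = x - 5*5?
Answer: 736/21 ≈ 35.048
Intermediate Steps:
F(x, r) = -25 + x (F(x, r) = x - 25 = -25 + x)
a = -1/42 (a = 1/(-42) = -1/42 ≈ -0.023810)
Y = 167/42 (Y = 4 - 1/42 = 167/42 ≈ 3.9762)
(Y + (0 + 25)/(7 + F(4, 5)))*16 = (167/42 + (0 + 25)/(7 + (-25 + 4)))*16 = (167/42 + 25/(7 - 21))*16 = (167/42 + 25/(-14))*16 = (167/42 + 25*(-1/14))*16 = (167/42 - 25/14)*16 = (46/21)*16 = 736/21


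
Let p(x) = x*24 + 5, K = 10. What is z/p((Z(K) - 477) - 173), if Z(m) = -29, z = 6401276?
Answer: -6401276/16291 ≈ -392.93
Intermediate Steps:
p(x) = 5 + 24*x (p(x) = 24*x + 5 = 5 + 24*x)
z/p((Z(K) - 477) - 173) = 6401276/(5 + 24*((-29 - 477) - 173)) = 6401276/(5 + 24*(-506 - 173)) = 6401276/(5 + 24*(-679)) = 6401276/(5 - 16296) = 6401276/(-16291) = 6401276*(-1/16291) = -6401276/16291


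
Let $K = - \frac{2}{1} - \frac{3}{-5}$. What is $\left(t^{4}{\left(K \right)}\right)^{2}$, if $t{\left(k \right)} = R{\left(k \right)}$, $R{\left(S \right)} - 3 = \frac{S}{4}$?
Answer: $\frac{62259690411361}{25600000000} \approx 2432.0$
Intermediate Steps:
$R{\left(S \right)} = 3 + \frac{S}{4}$
$K = - \frac{7}{5}$ ($K = \left(-2\right) 1 - - \frac{3}{5} = -2 + \frac{3}{5} = - \frac{7}{5} \approx -1.4$)
$t{\left(k \right)} = 3 + \frac{k}{4}$
$\left(t^{4}{\left(K \right)}\right)^{2} = \left(\left(3 + \frac{1}{4} \left(- \frac{7}{5}\right)\right)^{4}\right)^{2} = \left(\left(3 - \frac{7}{20}\right)^{4}\right)^{2} = \left(\left(\frac{53}{20}\right)^{4}\right)^{2} = \left(\frac{7890481}{160000}\right)^{2} = \frac{62259690411361}{25600000000}$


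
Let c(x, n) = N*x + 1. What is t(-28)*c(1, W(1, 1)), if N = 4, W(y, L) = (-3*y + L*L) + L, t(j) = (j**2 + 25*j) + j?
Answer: 280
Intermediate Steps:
t(j) = j**2 + 26*j
W(y, L) = L + L**2 - 3*y (W(y, L) = (-3*y + L**2) + L = (L**2 - 3*y) + L = L + L**2 - 3*y)
c(x, n) = 1 + 4*x (c(x, n) = 4*x + 1 = 1 + 4*x)
t(-28)*c(1, W(1, 1)) = (-28*(26 - 28))*(1 + 4*1) = (-28*(-2))*(1 + 4) = 56*5 = 280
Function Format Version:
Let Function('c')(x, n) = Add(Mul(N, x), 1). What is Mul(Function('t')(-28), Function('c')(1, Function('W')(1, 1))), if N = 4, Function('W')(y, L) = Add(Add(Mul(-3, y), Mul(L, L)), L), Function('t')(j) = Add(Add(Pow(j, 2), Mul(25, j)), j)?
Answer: 280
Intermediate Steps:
Function('t')(j) = Add(Pow(j, 2), Mul(26, j))
Function('W')(y, L) = Add(L, Pow(L, 2), Mul(-3, y)) (Function('W')(y, L) = Add(Add(Mul(-3, y), Pow(L, 2)), L) = Add(Add(Pow(L, 2), Mul(-3, y)), L) = Add(L, Pow(L, 2), Mul(-3, y)))
Function('c')(x, n) = Add(1, Mul(4, x)) (Function('c')(x, n) = Add(Mul(4, x), 1) = Add(1, Mul(4, x)))
Mul(Function('t')(-28), Function('c')(1, Function('W')(1, 1))) = Mul(Mul(-28, Add(26, -28)), Add(1, Mul(4, 1))) = Mul(Mul(-28, -2), Add(1, 4)) = Mul(56, 5) = 280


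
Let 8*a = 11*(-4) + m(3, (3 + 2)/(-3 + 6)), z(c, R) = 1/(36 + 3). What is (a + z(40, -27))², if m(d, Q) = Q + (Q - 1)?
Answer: 290521/10816 ≈ 26.860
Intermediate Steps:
m(d, Q) = -1 + 2*Q (m(d, Q) = Q + (-1 + Q) = -1 + 2*Q)
z(c, R) = 1/39
a = -125/24 (a = (11*(-4) + (-1 + 2*((3 + 2)/(-3 + 6))))/8 = (-44 + (-1 + 2*(5/3)))/8 = (-44 + (-1 + 10/3))/8 = (-44 + 7/3)/8 = (⅛)*(-125/3) = -125/24 ≈ -5.2083)
(a + z(40, -27))² = (-125/24 + 1/39)² = (-539/104)² = 290521/10816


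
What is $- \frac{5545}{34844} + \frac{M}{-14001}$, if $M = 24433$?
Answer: $- \frac{928978997}{487850844} \approx -1.9042$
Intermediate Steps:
$- \frac{5545}{34844} + \frac{M}{-14001} = - \frac{5545}{34844} + \frac{24433}{-14001} = \left(-5545\right) \frac{1}{34844} + 24433 \left(- \frac{1}{14001}\right) = - \frac{5545}{34844} - \frac{24433}{14001} = - \frac{928978997}{487850844}$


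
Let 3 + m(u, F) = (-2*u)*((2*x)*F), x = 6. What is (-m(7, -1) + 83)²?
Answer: 6724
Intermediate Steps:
m(u, F) = -3 - 24*F*u (m(u, F) = -3 + (-2*u)*((2*6)*F) = -3 + (-2*u)*(12*F) = -3 - 24*F*u)
(-m(7, -1) + 83)² = (-(-3 - 24*(-1)*7) + 83)² = (-(-3 + 168) + 83)² = (-1*165 + 83)² = (-165 + 83)² = (-82)² = 6724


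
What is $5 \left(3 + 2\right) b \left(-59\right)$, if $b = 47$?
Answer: $-69325$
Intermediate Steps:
$5 \left(3 + 2\right) b \left(-59\right) = 5 \left(3 + 2\right) 47 \left(-59\right) = 5 \cdot 5 \cdot 47 \left(-59\right) = 25 \cdot 47 \left(-59\right) = 1175 \left(-59\right) = -69325$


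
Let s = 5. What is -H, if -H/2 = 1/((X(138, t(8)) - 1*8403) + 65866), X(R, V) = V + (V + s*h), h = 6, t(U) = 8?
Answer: 2/57509 ≈ 3.4777e-5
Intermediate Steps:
X(R, V) = 30 + 2*V (X(R, V) = V + (V + 5*6) = V + (V + 30) = V + (30 + V) = 30 + 2*V)
H = -2/57509 (H = -2/(((30 + 2*8) - 1*8403) + 65866) = -2/(((30 + 16) - 8403) + 65866) = -2/((46 - 8403) + 65866) = -2/(-8357 + 65866) = -2/57509 ≈ -3.4777e-5)
-H = -1*(-2/57509) = 2/57509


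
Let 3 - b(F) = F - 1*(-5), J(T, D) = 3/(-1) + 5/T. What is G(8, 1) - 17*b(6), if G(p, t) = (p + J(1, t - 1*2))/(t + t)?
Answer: 141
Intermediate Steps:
J(T, D) = -3 + 5/T (J(T, D) = 3*(-1) + 5/T = -3 + 5/T)
G(p, t) = (2 + p)/(2*t) (G(p, t) = (p + (-3 + 5/1))/(t + t) = (p + (-3 + 5*1))/((2*t)) = (p + (-3 + 5))*(1/(2*t)) = (p + 2)*(1/(2*t)) = (2 + p)*(1/(2*t)) = (2 + p)/(2*t))
b(F) = -2 - F (b(F) = 3 - (F - 1*(-5)) = 3 - (F + 5) = 3 - (5 + F) = 3 + (-5 - F) = -2 - F)
G(8, 1) - 17*b(6) = (1/2)*(2 + 8)/1 - 17*(-2 - 1*6) = (1/2)*1*10 - 17*(-2 - 6) = 5 - 17*(-8) = 5 + 136 = 141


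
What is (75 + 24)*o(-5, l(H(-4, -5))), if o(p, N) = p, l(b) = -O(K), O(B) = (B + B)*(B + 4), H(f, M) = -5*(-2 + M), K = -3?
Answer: -495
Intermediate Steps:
H(f, M) = 10 - 5*M
O(B) = 2*B*(4 + B) (O(B) = (2*B)*(4 + B) = 2*B*(4 + B))
l(b) = 6 (l(b) = -2*(-3)*(4 - 3) = -2*(-3) = -1*(-6) = 6)
(75 + 24)*o(-5, l(H(-4, -5))) = (75 + 24)*(-5) = 99*(-5) = -495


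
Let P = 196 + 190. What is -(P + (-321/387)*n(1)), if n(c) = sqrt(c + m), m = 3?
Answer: -49580/129 ≈ -384.34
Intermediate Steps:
P = 386
n(c) = sqrt(3 + c) (n(c) = sqrt(c + 3) = sqrt(3 + c))
-(P + (-321/387)*n(1)) = -(386 + (-321/387)*sqrt(3 + 1)) = -(386 + (-321*1/387)*sqrt(4)) = -(386 - 107/129*2) = -(386 - 214/129) = -1*49580/129 = -49580/129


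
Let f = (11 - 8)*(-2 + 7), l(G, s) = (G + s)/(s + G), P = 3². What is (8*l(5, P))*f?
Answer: 120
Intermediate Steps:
P = 9
l(G, s) = 1 (l(G, s) = (G + s)/(G + s) = 1)
f = 15 (f = 3*5 = 15)
(8*l(5, P))*f = (8*1)*15 = 8*15 = 120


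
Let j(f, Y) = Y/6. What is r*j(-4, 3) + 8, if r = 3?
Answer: 19/2 ≈ 9.5000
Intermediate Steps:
j(f, Y) = Y/6 (j(f, Y) = Y*(⅙) = Y/6)
r*j(-4, 3) + 8 = 3*((⅙)*3) + 8 = 3*(½) + 8 = 3/2 + 8 = 19/2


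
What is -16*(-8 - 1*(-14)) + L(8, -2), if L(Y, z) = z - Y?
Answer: -106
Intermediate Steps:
-16*(-8 - 1*(-14)) + L(8, -2) = -16*(-8 - 1*(-14)) + (-2 - 1*8) = -16*(-8 + 14) + (-2 - 8) = -16*6 - 10 = -96 - 10 = -106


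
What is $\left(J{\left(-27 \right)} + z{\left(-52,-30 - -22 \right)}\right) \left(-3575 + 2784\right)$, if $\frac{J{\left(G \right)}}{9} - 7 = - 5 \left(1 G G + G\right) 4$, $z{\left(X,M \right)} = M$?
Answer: $99907255$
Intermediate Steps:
$J{\left(G \right)} = 63 - 180 G - 180 G^{2}$ ($J{\left(G \right)} = 63 + 9 - 5 \left(1 G G + G\right) 4 = 63 + 9 - 5 \left(1 G^{2} + G\right) 4 = 63 + 9 - 5 \left(G^{2} + G\right) 4 = 63 + 9 - 5 \left(G + G^{2}\right) 4 = 63 + 9 \left(- 5 G - 5 G^{2}\right) 4 = 63 + 9 \left(- 20 G - 20 G^{2}\right) = 63 - \left(180 G + 180 G^{2}\right) = 63 - 180 G - 180 G^{2}$)
$\left(J{\left(-27 \right)} + z{\left(-52,-30 - -22 \right)}\right) \left(-3575 + 2784\right) = \left(\left(63 - -4860 - 180 \left(-27\right)^{2}\right) - 8\right) \left(-3575 + 2784\right) = \left(\left(63 + 4860 - 131220\right) + \left(-30 + 22\right)\right) \left(-791\right) = \left(\left(63 + 4860 - 131220\right) - 8\right) \left(-791\right) = \left(-126297 - 8\right) \left(-791\right) = \left(-126305\right) \left(-791\right) = 99907255$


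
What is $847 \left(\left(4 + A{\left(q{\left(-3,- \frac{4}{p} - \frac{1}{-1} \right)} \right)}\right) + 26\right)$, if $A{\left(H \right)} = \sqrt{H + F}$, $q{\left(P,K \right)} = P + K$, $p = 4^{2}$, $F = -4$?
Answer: $25410 + \frac{4235 i}{2} \approx 25410.0 + 2117.5 i$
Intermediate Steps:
$p = 16$
$q{\left(P,K \right)} = K + P$
$A{\left(H \right)} = \sqrt{-4 + H}$ ($A{\left(H \right)} = \sqrt{H - 4} = \sqrt{-4 + H}$)
$847 \left(\left(4 + A{\left(q{\left(-3,- \frac{4}{p} - \frac{1}{-1} \right)} \right)}\right) + 26\right) = 847 \left(\left(4 + \sqrt{-4 - \frac{9}{4}}\right) + 26\right) = 847 \left(\left(4 + \sqrt{- \frac{25}{4}}\right) + 26\right) = 847 \left(\left(4 + \frac{5 i}{2}\right) + 26\right) = 847 \left(30 + \frac{5 i}{2}\right) = 25410 + \frac{4235 i}{2}$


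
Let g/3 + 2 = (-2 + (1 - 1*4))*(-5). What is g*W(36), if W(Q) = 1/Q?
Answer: 23/12 ≈ 1.9167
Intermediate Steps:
g = 69 (g = -6 + 3*((-2 + (1 - 1*4))*(-5)) = -6 + 3*((-2 + (1 - 4))*(-5)) = -6 + 3*((-2 - 3)*(-5)) = -6 + 3*(-5*(-5)) = -6 + 3*25 = -6 + 75 = 69)
g*W(36) = 69/36 = 69*(1/36) = 23/12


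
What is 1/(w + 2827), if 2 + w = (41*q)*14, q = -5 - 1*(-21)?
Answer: 1/12009 ≈ 8.3271e-5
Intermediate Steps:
q = 16 (q = -5 + 21 = 16)
w = 9182 (w = -2 + (41*16)*14 = -2 + 656*14 = -2 + 9184 = 9182)
1/(w + 2827) = 1/(9182 + 2827) = 1/12009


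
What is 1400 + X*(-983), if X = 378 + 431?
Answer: -793847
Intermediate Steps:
X = 809
1400 + X*(-983) = 1400 + 809*(-983) = 1400 - 795247 = -793847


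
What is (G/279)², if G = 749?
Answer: 561001/77841 ≈ 7.2070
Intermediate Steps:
(G/279)² = (749/279)² = 561001/77841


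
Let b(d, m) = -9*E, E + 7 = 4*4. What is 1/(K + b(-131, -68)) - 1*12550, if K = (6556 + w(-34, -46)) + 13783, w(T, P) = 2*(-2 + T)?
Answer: -253334299/20186 ≈ -12550.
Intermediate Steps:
E = 9 (E = -7 + 4*4 = -7 + 16 = 9)
b(d, m) = -81 (b(d, m) = -9*9 = -81)
w(T, P) = -4 + 2*T
K = 20267 (K = (6556 + (-4 + 2*(-34))) + 13783 = (6556 + (-4 - 68)) + 13783 = (6556 - 72) + 13783 = 6484 + 13783 = 20267)
1/(K + b(-131, -68)) - 1*12550 = 1/(20267 - 81) - 1*12550 = 1/20186 - 12550 = -253334299/20186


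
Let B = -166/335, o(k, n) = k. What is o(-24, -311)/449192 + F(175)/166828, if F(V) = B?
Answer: -88491437/1569010249810 ≈ -5.6399e-5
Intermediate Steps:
B = -166/335 (B = -166*1/335 = -166/335 ≈ -0.49552)
F(V) = -166/335
o(-24, -311)/449192 + F(175)/166828 = -24/449192 - 166/335/166828 = -24*1/449192 - 166/335*1/166828 = -3/56149 - 83/27943690 = -88491437/1569010249810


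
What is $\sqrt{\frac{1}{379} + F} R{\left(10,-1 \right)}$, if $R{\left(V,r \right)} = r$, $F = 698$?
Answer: $- \frac{\sqrt{100261797}}{379} \approx -26.42$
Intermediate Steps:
$\sqrt{\frac{1}{379} + F} R{\left(10,-1 \right)} = \sqrt{\frac{1}{379} + 698} \left(-1\right) = \sqrt{\frac{264543}{379}} \left(-1\right) = \frac{\sqrt{100261797}}{379} \left(-1\right) = - \frac{\sqrt{100261797}}{379}$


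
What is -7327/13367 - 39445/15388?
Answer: -640009191/205691396 ≈ -3.1115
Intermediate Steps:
-7327/13367 - 39445/15388 = -640009191/205691396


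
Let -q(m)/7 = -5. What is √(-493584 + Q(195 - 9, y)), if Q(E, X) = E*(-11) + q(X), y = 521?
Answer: I*√495595 ≈ 703.99*I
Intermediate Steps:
q(m) = 35 (q(m) = -7*(-5) = 35)
Q(E, X) = 35 - 11*E (Q(E, X) = E*(-11) + 35 = -11*E + 35 = 35 - 11*E)
√(-493584 + Q(195 - 9, y)) = √(-493584 + (35 - 11*(195 - 9))) = √(-493584 + (35 - 11*186)) = √(-493584 + (35 - 2046)) = √(-493584 - 2011) = √(-495595) = I*√495595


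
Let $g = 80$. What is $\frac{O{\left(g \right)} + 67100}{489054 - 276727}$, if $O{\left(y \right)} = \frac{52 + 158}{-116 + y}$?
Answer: $\frac{402565}{1273962} \approx 0.31599$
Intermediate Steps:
$O{\left(y \right)} = \frac{210}{-116 + y}$
$\frac{O{\left(g \right)} + 67100}{489054 - 276727} = \frac{\frac{210}{-116 + 80} + 67100}{489054 - 276727} = \frac{\frac{210}{-36} + 67100}{212327} = \left(210 \left(- \frac{1}{36}\right) + 67100\right) \frac{1}{212327} = \left(- \frac{35}{6} + 67100\right) \frac{1}{212327} = \frac{402565}{6} \cdot \frac{1}{212327} = \frac{402565}{1273962}$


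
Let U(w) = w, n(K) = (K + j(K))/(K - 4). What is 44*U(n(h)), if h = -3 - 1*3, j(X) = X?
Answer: 264/5 ≈ 52.800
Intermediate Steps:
h = -6 (h = -3 - 3 = -6)
n(K) = 2*K/(-4 + K) (n(K) = (K + K)/(K - 4) = (2*K)/(-4 + K) = 2*K/(-4 + K))
44*U(n(h)) = 44*(2*(-6)/(-4 - 6)) = 44*(2*(-6)/(-10)) = 44*(2*(-6)*(-⅒)) = 44*(6/5) = 264/5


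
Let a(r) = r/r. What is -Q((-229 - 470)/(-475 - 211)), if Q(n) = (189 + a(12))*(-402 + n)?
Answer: 26131935/343 ≈ 76186.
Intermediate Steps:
a(r) = 1
Q(n) = -76380 + 190*n (Q(n) = (189 + 1)*(-402 + n) = 190*(-402 + n) = -76380 + 190*n)
-Q((-229 - 470)/(-475 - 211)) = -(-76380 + 190*((-229 - 470)/(-475 - 211))) = -(-76380 + 190*(-699/(-686))) = -(-76380 + 190*(-699*(-1/686))) = -(-76380 + 190*(699/686)) = -(-76380 + 66405/343) = -1*(-26131935/343) = 26131935/343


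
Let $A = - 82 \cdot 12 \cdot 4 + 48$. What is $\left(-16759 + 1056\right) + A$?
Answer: $-19591$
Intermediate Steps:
$A = -3888$ ($A = \left(-82\right) 48 + 48 = -3936 + 48 = -3888$)
$\left(-16759 + 1056\right) + A = \left(-16759 + 1056\right) - 3888 = -15703 - 3888 = -19591$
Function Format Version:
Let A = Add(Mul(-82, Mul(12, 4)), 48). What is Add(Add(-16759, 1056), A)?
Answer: -19591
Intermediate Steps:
A = -3888 (A = Add(Mul(-82, 48), 48) = Add(-3936, 48) = -3888)
Add(Add(-16759, 1056), A) = Add(Add(-16759, 1056), -3888) = Add(-15703, -3888) = -19591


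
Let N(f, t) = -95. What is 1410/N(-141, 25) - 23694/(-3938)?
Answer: -30015/3401 ≈ -8.8253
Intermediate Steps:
1410/N(-141, 25) - 23694/(-3938) = 1410/(-95) - 23694/(-3938) = 1410*(-1/95) - 23694*(-1/3938) = -282/19 + 1077/179 = -30015/3401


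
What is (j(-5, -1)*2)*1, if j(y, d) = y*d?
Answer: 10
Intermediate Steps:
j(y, d) = d*y
(j(-5, -1)*2)*1 = (-1*(-5)*2)*1 = (5*2)*1 = 10*1 = 10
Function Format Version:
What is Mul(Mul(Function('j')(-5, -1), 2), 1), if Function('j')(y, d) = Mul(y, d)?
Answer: 10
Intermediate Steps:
Function('j')(y, d) = Mul(d, y)
Mul(Mul(Function('j')(-5, -1), 2), 1) = Mul(Mul(Mul(-1, -5), 2), 1) = Mul(Mul(5, 2), 1) = Mul(10, 1) = 10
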